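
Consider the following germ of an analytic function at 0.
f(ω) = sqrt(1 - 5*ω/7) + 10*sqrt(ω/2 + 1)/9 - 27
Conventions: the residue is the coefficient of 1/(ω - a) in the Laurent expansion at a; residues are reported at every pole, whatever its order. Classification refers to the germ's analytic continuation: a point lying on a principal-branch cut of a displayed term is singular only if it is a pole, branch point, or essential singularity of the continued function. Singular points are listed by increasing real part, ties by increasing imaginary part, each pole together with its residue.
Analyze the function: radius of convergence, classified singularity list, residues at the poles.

Branch term (1)*sqrt(1 - ω/(7/5)): its argument vanishes at ω = 7/5, a square-root branch point, modulus 7/5.
Branch term (10/9)*sqrt(1 - ω/(-2)): its argument vanishes at ω = -2, a square-root branch point, modulus 2.
The radius of convergence is the smallest modulus among the singular points: 7/5.
List the singular points by increasing real part (a conjugate pair: the negative imaginary part first).

Radius of convergence at 0: 7/5.
At -2: an algebraic (square-root) branch point.
At 7/5: an algebraic (square-root) branch point.


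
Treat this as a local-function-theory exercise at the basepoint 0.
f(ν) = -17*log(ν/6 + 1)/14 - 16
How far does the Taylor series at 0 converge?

The radius of convergence is 6.

Branch term (-17/14)*log(1 - ν/(-6)): its argument vanishes at ν = -6, a logarithmic branch point, modulus 6.
The radius of convergence is the smallest modulus among the singular points: 6.


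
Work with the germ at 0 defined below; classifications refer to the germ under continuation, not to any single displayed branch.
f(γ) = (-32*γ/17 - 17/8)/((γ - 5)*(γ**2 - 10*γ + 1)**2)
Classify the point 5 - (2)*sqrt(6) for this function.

The denominator factor γ**2 - 10*γ + 1 vanishes at 5 - (2)*sqrt(6) and appears to the power 2; the numerator there equals -1569/136 + (64/17)*sqrt(6), nonzero, and no other factor vanishes.
Hence a pole whose order is the multiplicity, 2.

The point is a pole of order 2.


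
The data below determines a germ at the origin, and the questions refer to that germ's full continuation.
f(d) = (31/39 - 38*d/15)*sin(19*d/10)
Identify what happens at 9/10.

The point is a regular point.

There is no denominator, hence no pole anywhere.
The factor sin(19*d/10) is entire.
So the germ continues analytically to 9/10.


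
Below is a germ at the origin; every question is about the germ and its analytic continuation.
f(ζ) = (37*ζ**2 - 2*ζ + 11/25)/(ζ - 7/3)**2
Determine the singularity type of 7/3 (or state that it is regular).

The denominator factor ζ - 7/3 vanishes at 7/3 and appears to the power 2; the numerator there equals 44374/225, nonzero, and no other factor vanishes.
Hence a pole whose order is the multiplicity, 2.

The point is a pole of order 2.


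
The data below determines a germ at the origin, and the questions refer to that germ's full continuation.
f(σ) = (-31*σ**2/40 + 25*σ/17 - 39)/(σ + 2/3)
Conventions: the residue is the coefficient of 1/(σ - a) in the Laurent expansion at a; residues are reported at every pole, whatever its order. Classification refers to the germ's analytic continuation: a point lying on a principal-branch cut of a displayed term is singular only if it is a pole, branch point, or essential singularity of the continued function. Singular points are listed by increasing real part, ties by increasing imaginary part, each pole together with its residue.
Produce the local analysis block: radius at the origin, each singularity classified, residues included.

Radius of convergence at 0: 2/3.
At -2/3: a pole of order 1; residue -61697/1530.

Denominator factor (σ + 2/3): pole of order 1 at -2/3, modulus 2/3.
The radius of convergence is the smallest modulus among the singular points: 2/3.
At the order-1 pole -2/3 set g(σ) = (σ - (-2/3))*f(σ) = -31*σ**2/40 + 25*σ/17 - 39.
Simple pole: residue = g(a) at a = -2/3, which is -61697/1530.


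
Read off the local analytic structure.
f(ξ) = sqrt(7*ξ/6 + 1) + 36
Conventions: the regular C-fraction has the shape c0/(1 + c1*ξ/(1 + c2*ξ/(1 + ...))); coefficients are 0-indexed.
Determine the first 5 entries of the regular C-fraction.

Taylor coefficients (expand at 0): a_0 = 37, a_1 = 7/12, a_2 = -49/288, a_3 = 343/3456, a_4 = -12005/165888.
c0 = a_0 = 37. Peel one level at a time: if S = 1 + c*ξ/S' with S'(0) = 1, then c is the ξ-coefficient of S and S' = c*ξ/(S - 1).
S_1 = c0/f = 1 + (-7/444)*ξ + (637/131424)*ξ^2 + ...; c1 = -7/444.
S_2 = c1*ξ/(S_1 - 1) = 1 + (91/296)*ξ + (-49/576)*ξ^2 + ...; c2 = 91/296.
S_3 = c2*ξ/(S_2 - 1) = 1 + (259/936)*ξ + (-74333/876096)*ξ^2 + ...; c3 = 259/936.
S_4 = c3*ξ/(S_3 - 1) = 1 + (287/936)*ξ + ...; c4 = 287/936.

The regular C-fraction coefficients are [37, -7/444, 91/296, 259/936, 287/936].


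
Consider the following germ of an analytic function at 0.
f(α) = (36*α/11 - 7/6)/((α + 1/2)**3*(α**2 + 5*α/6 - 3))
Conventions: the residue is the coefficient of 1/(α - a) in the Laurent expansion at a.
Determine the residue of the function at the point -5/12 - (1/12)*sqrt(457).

The residue is -25379/150898 - (1003271/68960386)*sqrt(457).

The factor α**2 + 5*α/6 - 3 splits as (α - a)(α - a') with a = -5/12 - (1/12)*sqrt(457), a' = -5/12 + (1/12)*sqrt(457). At the order-1 pole a set g(α) = (α - a)*f(α) = [(36*α/11 - 7/6)/(α + 1/2)**3] / (α - a').
Simple pole: residue = g(a) at a = -5/12 - (1/12)*sqrt(457), which is -25379/150898 - (1003271/68960386)*sqrt(457).


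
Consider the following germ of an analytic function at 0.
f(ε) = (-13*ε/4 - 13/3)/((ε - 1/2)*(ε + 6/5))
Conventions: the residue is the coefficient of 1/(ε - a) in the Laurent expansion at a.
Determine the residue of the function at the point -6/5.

The residue is 13/51.

At the order-1 pole -6/5 set g(ε) = (ε - (-6/5))*f(ε) = (-13*ε/4 - 13/3)/(ε - 1/2).
Simple pole: residue = g(a) at a = -6/5, which is 13/51.


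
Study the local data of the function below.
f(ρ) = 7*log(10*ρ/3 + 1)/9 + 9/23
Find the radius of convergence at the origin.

The radius of convergence is 3/10.

Branch term (7/9)*log(1 - ρ/(-3/10)): its argument vanishes at ρ = -3/10, a logarithmic branch point, modulus 3/10.
The radius of convergence is the smallest modulus among the singular points: 3/10.


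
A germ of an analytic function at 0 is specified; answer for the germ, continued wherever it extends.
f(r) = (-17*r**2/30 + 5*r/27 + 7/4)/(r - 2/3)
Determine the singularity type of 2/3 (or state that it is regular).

The denominator factor r - 2/3 vanishes at 2/3 and appears to the power 1; the numerator there equals 2627/1620, nonzero, and no other factor vanishes.
Hence a pole whose order is the multiplicity, 1.

The point is a pole of order 1.


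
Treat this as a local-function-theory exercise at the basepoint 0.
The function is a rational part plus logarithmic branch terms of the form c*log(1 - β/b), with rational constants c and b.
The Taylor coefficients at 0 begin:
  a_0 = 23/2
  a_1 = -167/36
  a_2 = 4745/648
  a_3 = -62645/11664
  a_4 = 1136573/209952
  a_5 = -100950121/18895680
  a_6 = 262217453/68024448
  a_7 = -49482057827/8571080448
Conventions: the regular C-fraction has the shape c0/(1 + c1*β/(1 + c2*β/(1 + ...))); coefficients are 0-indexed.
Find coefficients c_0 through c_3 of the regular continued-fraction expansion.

The regular C-fraction coefficients are [23/2, 167/414, 13541/11523, -46204355/40704246].

Taylor coefficients (read off): a_0 = 23/2, a_1 = -167/36, a_2 = 4745/648, a_3 = -62645/11664.
c0 = a_0 = 23/2. Peel one level at a time: if S = 1 + c*β/S' with S'(0) = 1, then c is the β-coefficient of S and S' = c*β/(S - 1).
S_1 = c0/f = 1 + (167/414)*β + (-13541/28566)*β^2 + ...; c1 = 167/414.
S_2 = c1*β/(S_1 - 1) = 1 + (13541/11523)*β + (2008885/1506006)*β^2 + ...; c2 = 13541/11523.
S_3 = c2*β/(S_2 - 1) = 1 + (-46204355/40704246)*β + ...; c3 = -46204355/40704246.


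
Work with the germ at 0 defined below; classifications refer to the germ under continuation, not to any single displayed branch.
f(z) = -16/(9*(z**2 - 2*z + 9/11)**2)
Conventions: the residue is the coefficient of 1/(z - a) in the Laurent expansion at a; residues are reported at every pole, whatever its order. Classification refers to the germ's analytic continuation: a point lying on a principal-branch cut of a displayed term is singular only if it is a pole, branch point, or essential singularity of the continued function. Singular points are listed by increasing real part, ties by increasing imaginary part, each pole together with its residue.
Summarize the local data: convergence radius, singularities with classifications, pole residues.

Denominator factor (z**2 - 2*z + 9/11)^2: discriminant 8/11, real irrational roots 1 + (1/11)*sqrt(22) and 1 - (1/11)*sqrt(22); poles of order 2, moduli 1 + (1/11)*sqrt(22) and 1 - (1/11)*sqrt(22).
The radius of convergence is the smallest modulus among the singular points: 1 - (1/11)*sqrt(22).
The factor z**2 - 2*z + 9/11 splits as (z - a)(z - a') with a = 1 - (1/11)*sqrt(22), a' = 1 + (1/11)*sqrt(22). At the order-2 pole a set g(z) = (z - a)^2*f(z) = [-16/9] / (z - a')^2.
Order-2 pole: residue = g'(a); g'(1 - (1/11)*sqrt(22)) = -(11/9)*sqrt(22), so the residue is -(11/9)*sqrt(22).
The factor z**2 - 2*z + 9/11 splits as (z - a)(z - a') with a = 1 + (1/11)*sqrt(22), a' = 1 - (1/11)*sqrt(22). At the order-2 pole a set g(z) = (z - a)^2*f(z) = [-16/9] / (z - a')^2.
Order-2 pole: residue = g'(a); g'(1 + (1/11)*sqrt(22)) = (11/9)*sqrt(22), so the residue is (11/9)*sqrt(22).
List the singular points by increasing real part (a conjugate pair: the negative imaginary part first).

Radius of convergence at 0: 1 - (1/11)*sqrt(22).
At 1 - (1/11)*sqrt(22): a pole of order 2; residue -(11/9)*sqrt(22).
At 1 + (1/11)*sqrt(22): a pole of order 2; residue (11/9)*sqrt(22).


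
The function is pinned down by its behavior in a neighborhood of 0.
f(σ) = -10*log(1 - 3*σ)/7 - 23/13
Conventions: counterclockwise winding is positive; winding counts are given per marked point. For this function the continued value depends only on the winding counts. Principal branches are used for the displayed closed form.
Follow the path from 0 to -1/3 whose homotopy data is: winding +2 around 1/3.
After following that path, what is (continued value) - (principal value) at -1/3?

Continued minus principal equals -(40/7)*pi*i.

The rational part is single-valued and drops out of the difference; each branch term changes only by its own monodromy.
(-10/7)*log(1 - σ/(1/3)): each positive loop around 1/3 adds 2*pi*i to the log, so winding +2 contributes (-10/7)*(2)*2*pi*i = -(40/7)*pi*i.
Summing the contributions at σ = -1/3 gives -(40/7)*pi*i.


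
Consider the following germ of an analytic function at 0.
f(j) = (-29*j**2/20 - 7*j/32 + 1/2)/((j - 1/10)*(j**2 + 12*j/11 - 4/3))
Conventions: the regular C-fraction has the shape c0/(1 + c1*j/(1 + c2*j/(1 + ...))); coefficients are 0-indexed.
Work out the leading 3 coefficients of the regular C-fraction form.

The regular C-fraction coefficients are [15/4, -1827/176, 81527/146160].

Taylor coefficients (expand at 0): a_0 = 15/4, a_1 = 27405/704, a_2 = 2961159/7744.
c0 = a_0 = 15/4. Peel one level at a time: if S = 1 + c*j/S' with S'(0) = 1, then c is the j-coefficient of S and S' = c*j/(S - 1).
S_1 = c0/f = 1 + (-1827/176)*j + (81527/14080)*j^2 + ...; c1 = -1827/176.
S_2 = c1*j/(S_1 - 1) = 1 + (81527/146160)*j + ...; c2 = 81527/146160.


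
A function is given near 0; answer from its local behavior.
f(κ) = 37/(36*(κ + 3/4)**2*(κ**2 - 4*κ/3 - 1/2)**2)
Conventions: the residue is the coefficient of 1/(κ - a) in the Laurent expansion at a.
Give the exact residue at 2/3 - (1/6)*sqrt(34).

The residue is -18944/7803 - (53206/132651)*sqrt(34).

The factor κ**2 - 4*κ/3 - 1/2 splits as (κ - a)(κ - a') with a = 2/3 - (1/6)*sqrt(34), a' = 2/3 + (1/6)*sqrt(34). At the order-2 pole a set g(κ) = (κ - a)^2*f(κ) = [37/(36*(κ + 3/4)**2)] / (κ - a')^2.
Order-2 pole: residue = g'(a); g'(2/3 - (1/6)*sqrt(34)) = -18944/7803 - (53206/132651)*sqrt(34), so the residue is -18944/7803 - (53206/132651)*sqrt(34).


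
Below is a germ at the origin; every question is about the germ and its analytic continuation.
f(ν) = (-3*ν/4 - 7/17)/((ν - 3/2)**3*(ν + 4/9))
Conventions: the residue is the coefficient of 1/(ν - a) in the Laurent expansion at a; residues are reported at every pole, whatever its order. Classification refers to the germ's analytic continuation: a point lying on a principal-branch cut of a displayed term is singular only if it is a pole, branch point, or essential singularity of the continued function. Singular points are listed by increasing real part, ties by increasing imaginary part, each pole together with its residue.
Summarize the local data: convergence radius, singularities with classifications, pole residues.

Radius of convergence at 0: 4/9.
At -4/9: a pole of order 1; residue 7776/728875.
At 3/2: a pole of order 3; residue -7776/728875.

Denominator factor (ν - 3/2)^3: pole of order 3 at 3/2, modulus 3/2.
Denominator factor (ν + 4/9): pole of order 1 at -4/9, modulus 4/9.
The radius of convergence is the smallest modulus among the singular points: 4/9.
At the order-1 pole -4/9 set g(ν) = (ν - (-4/9))*f(ν) = (-3*ν/4 - 7/17)/(ν - 3/2)**3.
Simple pole: residue = g(a) at a = -4/9, which is 7776/728875.
At the order-3 pole 3/2 set g(ν) = (ν - (3/2))^3*f(ν) = (-3*ν/4 - 7/17)/(ν + 4/9).
Order-3 pole: residue = g''(a)/2; g''(3/2) = -15552/728875, so the residue is -7776/728875.
List the singular points by increasing real part (a conjugate pair: the negative imaginary part first).


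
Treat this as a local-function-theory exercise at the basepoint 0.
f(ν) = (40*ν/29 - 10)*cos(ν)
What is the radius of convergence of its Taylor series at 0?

The factor cos(ν) is entire and contributes no finite singular point.
The polynomial part has no poles.
No finite singular points: the Taylor series at 0 converges everywhere.

The radius of convergence is infinite.


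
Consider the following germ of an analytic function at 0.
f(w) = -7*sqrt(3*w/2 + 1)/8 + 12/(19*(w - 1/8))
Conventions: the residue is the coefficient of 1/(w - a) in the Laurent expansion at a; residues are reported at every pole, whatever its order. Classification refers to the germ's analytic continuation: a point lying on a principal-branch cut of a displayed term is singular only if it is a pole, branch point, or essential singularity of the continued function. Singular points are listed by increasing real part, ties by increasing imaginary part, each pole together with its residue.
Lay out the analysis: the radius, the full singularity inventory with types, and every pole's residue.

Denominator factor (w - 1/8): pole of order 1 at 1/8, modulus 1/8.
Branch term (-7/8)*sqrt(1 - w/(-2/3)): its argument vanishes at w = -2/3, a square-root branch point, modulus 2/3.
The radius of convergence is the smallest modulus among the singular points: 1/8.
The branch term is analytic at 1/8 and contributes nothing to the residue; only the rational part matters.
At the order-1 pole 1/8 set g(w) = (w - (1/8))*(rational part) = 12/19.
Simple pole: residue = g(a) at a = 1/8, which is 12/19.
List the singular points by increasing real part (a conjugate pair: the negative imaginary part first).

Radius of convergence at 0: 1/8.
At -2/3: an algebraic (square-root) branch point.
At 1/8: a pole of order 1; residue 12/19.


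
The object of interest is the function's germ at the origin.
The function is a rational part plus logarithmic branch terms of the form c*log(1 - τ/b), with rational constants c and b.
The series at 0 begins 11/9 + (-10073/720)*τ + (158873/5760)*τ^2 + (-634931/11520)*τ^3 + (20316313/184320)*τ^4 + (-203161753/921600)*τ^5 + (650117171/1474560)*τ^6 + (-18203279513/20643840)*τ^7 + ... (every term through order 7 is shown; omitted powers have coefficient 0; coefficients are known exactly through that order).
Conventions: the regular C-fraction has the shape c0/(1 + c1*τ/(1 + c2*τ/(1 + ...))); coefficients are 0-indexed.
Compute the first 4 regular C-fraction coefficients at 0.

The regular C-fraction coefficients are [11/9, 10073/880, -83989299/8864240, -368834015/66354839908].

Taylor coefficients (read off): a_0 = 11/9, a_1 = -10073/720, a_2 = 158873/5760, a_3 = -634931/11520.
c0 = a_0 = 11/9. Peel one level at a time: if S = 1 + c*τ/S' with S'(0) = 1, then c is the τ-coefficient of S and S' = c*τ/(S - 1).
S_1 = c0/f = 1 + (10073/880)*τ + (83989299/774400)*τ^2 + ...; c1 = 10073/880.
S_2 = c1*τ/(S_1 - 1) = 1 + (-83989299/8864240)*τ + (-342009723/6493781056)*τ^2 + ...; c2 = -83989299/8864240.
S_3 = c2*τ/(S_2 - 1) = 1 + (-368834015/66354839908)*τ + ...; c3 = -368834015/66354839908.


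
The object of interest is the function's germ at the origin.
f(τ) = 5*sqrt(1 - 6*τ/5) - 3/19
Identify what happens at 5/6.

The term (5)*sqrt(1 - τ/(5/6)) has argument 1 - 5/6/(5/6) = 0 at 5/6: a square-root (algebraic, two-sheeted) branch point; the remaining terms are analytic or single-valued there.

The point is an algebraic (square-root) branch point.


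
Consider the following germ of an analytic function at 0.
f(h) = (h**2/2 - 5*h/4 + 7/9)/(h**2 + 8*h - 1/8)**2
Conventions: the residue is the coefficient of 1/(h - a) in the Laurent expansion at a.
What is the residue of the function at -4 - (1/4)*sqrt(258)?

The factor h**2 + 8*h - 1/8 splits as (h - a)(h - a') with a = -4 - (1/4)*sqrt(258), a' = -4 + (1/4)*sqrt(258). At the order-2 pole a set g(h) = (h - a)^2*f(h) = [h**2/2 - 5*h/4 + 7/9] / (h - a')^2.
Order-2 pole: residue = g'(a); g'(-4 - (1/4)*sqrt(258)) = (823/599076)*sqrt(258), so the residue is (823/599076)*sqrt(258).

The residue is (823/599076)*sqrt(258).


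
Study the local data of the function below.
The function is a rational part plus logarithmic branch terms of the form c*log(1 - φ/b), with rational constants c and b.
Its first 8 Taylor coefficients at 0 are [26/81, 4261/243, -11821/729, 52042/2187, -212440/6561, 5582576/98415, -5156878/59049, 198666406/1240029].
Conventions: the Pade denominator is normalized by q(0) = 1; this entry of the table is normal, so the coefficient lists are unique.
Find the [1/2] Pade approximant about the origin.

Taylor coefficients needed (read off): a_0 = 26/81, a_1 = 4261/243, a_2 = -11821/729, a_3 = 52042/2187.
Write the denominator as Q(φ) = 1 + q1*φ + q2*φ^2. Requiring Q*f - P = O(φ^4) with deg P <= 1 kills the coefficients of φ^2..φ^3 in Q*f:
  φ^2: a_2 + q1*a_1 + q2*a_0 = 0, i.e. -11821/729 + (4261/243)*q1 + (26/81)*q2 = 0.
  φ^3: a_3 + q1*a_2 + q2*a_1 = 0, i.e. 52042/2187 + (-11821/729)*q1 + (4261/243)*q2 = 0.
Solving this linear system: q1 = 17240791/18463467, q2 = -9112769/18463467.
The numerator is Q*f truncated at degree 1: P0 = a_0 = 26/81; P1 = a_1 + q1*a_0 = 329290595/18463467.

The Pade approximant has numerator coefficients [26/81, 329290595/18463467]; denominator coefficients [1, 17240791/18463467, -9112769/18463467].


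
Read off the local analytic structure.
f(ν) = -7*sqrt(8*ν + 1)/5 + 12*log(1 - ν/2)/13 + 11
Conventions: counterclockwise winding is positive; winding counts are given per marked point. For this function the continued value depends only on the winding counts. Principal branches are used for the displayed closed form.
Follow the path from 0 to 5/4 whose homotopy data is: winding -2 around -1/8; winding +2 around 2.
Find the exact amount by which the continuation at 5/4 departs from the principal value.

Continued minus principal equals (48/13)*pi*i.

The rational part is single-valued and drops out of the difference; each branch term changes only by its own monodromy.
(12/13)*log(1 - ν/(2)): each positive loop around 2 adds 2*pi*i to the log, so winding +2 contributes (12/13)*(2)*2*pi*i = (48/13)*pi*i.
(-7/5)*sqrt(1 - ν/(-1/8)): winding -2 is even, the square root returns to the same sheet, contribution 0.
Summing the contributions at ν = 5/4 gives (48/13)*pi*i.


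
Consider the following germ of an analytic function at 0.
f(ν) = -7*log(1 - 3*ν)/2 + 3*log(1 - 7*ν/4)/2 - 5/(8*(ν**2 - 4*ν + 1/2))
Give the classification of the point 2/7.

Denominator factors: ν**2 - 4*ν + 1/2 = -55/98 at ν = 2/7 — none vanishes.
Branch term log(1 - ν/(4/7)): argument at 2/7 is 1/2, nonzero, so 2/7 is not its branch point (a point on a principal cut is still regular for the continued germ).
Branch term log(1 - ν/(1/3)): argument at 2/7 is 1/7, nonzero, so 2/7 is not its branch point (a point on a principal cut is still regular for the continued germ).
So the germ continues analytically to 2/7.

The point is a regular point.


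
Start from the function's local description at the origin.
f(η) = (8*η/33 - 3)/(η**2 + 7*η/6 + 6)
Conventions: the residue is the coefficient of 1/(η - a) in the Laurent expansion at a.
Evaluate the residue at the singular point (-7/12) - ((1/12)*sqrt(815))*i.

The residue is (4/33) - ((622/26895)*sqrt(815))*i.

The factor η**2 + 7*η/6 + 6 splits as (η - a)(η - a') with a = (-7/12) - ((1/12)*sqrt(815))*i, a' = (-7/12) + ((1/12)*sqrt(815))*i. At the order-1 pole a set g(η) = (η - a)*f(η) = [8*η/33 - 3] / (η - a').
Simple pole: residue = g(a) at a = (-7/12) - ((1/12)*sqrt(815))*i, which is (4/33) - ((622/26895)*sqrt(815))*i.


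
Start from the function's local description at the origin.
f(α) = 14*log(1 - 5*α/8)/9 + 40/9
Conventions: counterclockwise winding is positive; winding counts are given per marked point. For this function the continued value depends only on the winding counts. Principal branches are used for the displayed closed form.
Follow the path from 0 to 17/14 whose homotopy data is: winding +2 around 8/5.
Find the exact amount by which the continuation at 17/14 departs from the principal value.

Continued minus principal equals (56/9)*pi*i.

The rational part is single-valued and drops out of the difference; each branch term changes only by its own monodromy.
(14/9)*log(1 - α/(8/5)): each positive loop around 8/5 adds 2*pi*i to the log, so winding +2 contributes (14/9)*(2)*2*pi*i = (56/9)*pi*i.
Summing the contributions at α = 17/14 gives (56/9)*pi*i.


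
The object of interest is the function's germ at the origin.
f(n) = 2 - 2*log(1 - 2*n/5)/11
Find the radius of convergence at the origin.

The radius of convergence is 5/2.

Branch term (-2/11)*log(1 - n/(5/2)): its argument vanishes at n = 5/2, a logarithmic branch point, modulus 5/2.
The radius of convergence is the smallest modulus among the singular points: 5/2.


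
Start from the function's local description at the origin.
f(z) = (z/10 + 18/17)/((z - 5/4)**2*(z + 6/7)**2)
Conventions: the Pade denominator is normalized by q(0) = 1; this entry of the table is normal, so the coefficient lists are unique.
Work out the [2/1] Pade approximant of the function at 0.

Taylor coefficients needed (expand at 0): a_0 = 392/425, a_1 = -2254/3825, a_2 = 582316/286875, a_3 = -5387599/2868750.
Write the denominator as Q(z) = 1 + q1*z. Requiring Q*f - P = O(z^4) with deg P <= 2 kills the coefficients of z^3..z^3 in Q*f:
  z^3: a_3 + q1*a_2 = 0, i.e. -5387599/2868750 + (582316/286875)*q1 = 0.
Solving this linear system: q1 = 109951/118840.
The numerator is Q*f truncated at degree 2: P0 = a_0 = 392/425; P1 = a_1 + q1*a_0 = 15005221/56820375; P2 = a_2 + q1*a_1 = 5061521689/3409222500.

The Pade approximant has numerator coefficients [392/425, 15005221/56820375, 5061521689/3409222500]; denominator coefficients [1, 109951/118840].


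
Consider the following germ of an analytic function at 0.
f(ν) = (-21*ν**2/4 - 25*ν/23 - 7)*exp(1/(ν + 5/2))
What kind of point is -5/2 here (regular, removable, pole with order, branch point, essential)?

The exponent 1/(ν - (-5/2)) has a pole at -5/2, so exp(1/(ν - (-5/2))) takes every nonzero value near it: an essential singularity (not a pole of any order).

The point is an essential singularity.


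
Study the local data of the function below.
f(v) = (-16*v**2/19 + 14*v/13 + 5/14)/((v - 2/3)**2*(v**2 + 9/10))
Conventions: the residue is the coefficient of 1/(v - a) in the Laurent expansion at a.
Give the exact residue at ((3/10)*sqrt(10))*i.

The residue is (6975270/25314289) + ((8404197/50628578)*sqrt(10))*i.

The factor v**2 + 9/10 splits as (v - a)(v - a') with a = ((3/10)*sqrt(10))*i, a' = -((3/10)*sqrt(10))*i. At the order-1 pole a set g(v) = (v - a)*f(v) = [(-16*v**2/19 + 14*v/13 + 5/14)/(v - 2/3)**2] / (v - a').
Simple pole: residue = g(a) at a = ((3/10)*sqrt(10))*i, which is (6975270/25314289) + ((8404197/50628578)*sqrt(10))*i.


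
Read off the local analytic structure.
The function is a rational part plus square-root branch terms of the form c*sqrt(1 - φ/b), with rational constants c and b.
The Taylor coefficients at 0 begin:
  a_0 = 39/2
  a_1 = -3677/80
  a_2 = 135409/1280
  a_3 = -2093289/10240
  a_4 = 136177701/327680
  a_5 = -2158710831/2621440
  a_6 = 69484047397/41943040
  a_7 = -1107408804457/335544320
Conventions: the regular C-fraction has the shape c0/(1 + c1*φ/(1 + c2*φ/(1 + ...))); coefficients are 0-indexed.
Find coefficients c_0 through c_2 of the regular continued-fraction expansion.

The regular C-fraction coefficients are [39/2, 3677/1560, -635903/11472240].

Taylor coefficients (read off): a_0 = 39/2, a_1 = -3677/80, a_2 = 135409/1280.
c0 = a_0 = 39/2. Peel one level at a time: if S = 1 + c*φ/S' with S'(0) = 1, then c is the φ-coefficient of S and S' = c*φ/(S - 1).
S_1 = c0/f = 1 + (3677/1560)*φ + (635903/4867200)*φ^2 + ...; c1 = 3677/1560.
S_2 = c1*φ/(S_1 - 1) = 1 + (-635903/11472240)*φ + ...; c2 = -635903/11472240.


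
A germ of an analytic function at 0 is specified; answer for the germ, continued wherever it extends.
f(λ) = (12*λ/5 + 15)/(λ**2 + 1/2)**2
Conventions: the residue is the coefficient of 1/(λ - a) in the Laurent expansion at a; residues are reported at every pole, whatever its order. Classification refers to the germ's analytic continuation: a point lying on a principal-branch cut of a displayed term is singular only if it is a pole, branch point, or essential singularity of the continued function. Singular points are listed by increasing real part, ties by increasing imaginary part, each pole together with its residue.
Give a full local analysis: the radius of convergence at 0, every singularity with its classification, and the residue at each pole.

Radius of convergence at 0: (1/2)*sqrt(2).
At -((1/2)*sqrt(2))*i: a pole of order 2; residue ((15/2)*sqrt(2))*i.
At ((1/2)*sqrt(2))*i: a pole of order 2; residue -((15/2)*sqrt(2))*i.

Denominator factor (λ**2 + 1/2)^2: discriminant -2, complex-conjugate roots ((1/2)*sqrt(2))*i and -((1/2)*sqrt(2))*i; poles of order 2, moduli (1/2)*sqrt(2) and (1/2)*sqrt(2).
The radius of convergence is the smallest modulus among the singular points: (1/2)*sqrt(2).
The factor λ**2 + 1/2 splits as (λ - a)(λ - a') with a = -((1/2)*sqrt(2))*i, a' = ((1/2)*sqrt(2))*i. At the order-2 pole a set g(λ) = (λ - a)^2*f(λ) = [12*λ/5 + 15] / (λ - a')^2.
Order-2 pole: residue = g'(a); g'(-((1/2)*sqrt(2))*i) = ((15/2)*sqrt(2))*i, so the residue is ((15/2)*sqrt(2))*i.
The factor λ**2 + 1/2 splits as (λ - a)(λ - a') with a = ((1/2)*sqrt(2))*i, a' = -((1/2)*sqrt(2))*i. At the order-2 pole a set g(λ) = (λ - a)^2*f(λ) = [12*λ/5 + 15] / (λ - a')^2.
Order-2 pole: residue = g'(a); g'(((1/2)*sqrt(2))*i) = -((15/2)*sqrt(2))*i, so the residue is -((15/2)*sqrt(2))*i.
List the singular points by increasing real part (a conjugate pair: the negative imaginary part first).


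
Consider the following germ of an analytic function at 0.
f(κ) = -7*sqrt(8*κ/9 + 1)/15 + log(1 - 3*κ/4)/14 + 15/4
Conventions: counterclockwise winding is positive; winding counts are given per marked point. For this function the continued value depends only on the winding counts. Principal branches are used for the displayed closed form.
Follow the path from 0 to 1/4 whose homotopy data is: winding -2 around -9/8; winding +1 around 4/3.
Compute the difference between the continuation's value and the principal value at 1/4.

The rational part is single-valued and drops out of the difference; each branch term changes only by its own monodromy.
(-7/15)*sqrt(1 - κ/(-9/8)): winding -2 is even, the square root returns to the same sheet, contribution 0.
(1/14)*log(1 - κ/(4/3)): each positive loop around 4/3 adds 2*pi*i to the log, so winding +1 contributes (1/14)*(1)*2*pi*i = (1/7)*pi*i.
Summing the contributions at κ = 1/4 gives (1/7)*pi*i.

Continued minus principal equals (1/7)*pi*i.


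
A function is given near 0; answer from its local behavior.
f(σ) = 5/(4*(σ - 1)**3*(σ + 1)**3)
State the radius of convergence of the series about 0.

The radius of convergence is 1.

Denominator factor (σ - 1)^3: pole of order 3 at 1, modulus 1.
Denominator factor (σ + 1)^3: pole of order 3 at -1, modulus 1.
The radius of convergence is the smallest modulus among the singular points: 1.


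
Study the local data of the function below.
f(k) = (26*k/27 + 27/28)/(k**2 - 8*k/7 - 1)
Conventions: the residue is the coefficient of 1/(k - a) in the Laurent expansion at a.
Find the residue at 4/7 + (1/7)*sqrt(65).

The residue is 13/27 + (229/2808)*sqrt(65).

The factor k**2 - 8*k/7 - 1 splits as (k - a)(k - a') with a = 4/7 + (1/7)*sqrt(65), a' = 4/7 - (1/7)*sqrt(65). At the order-1 pole a set g(k) = (k - a)*f(k) = [26*k/27 + 27/28] / (k - a').
Simple pole: residue = g(a) at a = 4/7 + (1/7)*sqrt(65), which is 13/27 + (229/2808)*sqrt(65).


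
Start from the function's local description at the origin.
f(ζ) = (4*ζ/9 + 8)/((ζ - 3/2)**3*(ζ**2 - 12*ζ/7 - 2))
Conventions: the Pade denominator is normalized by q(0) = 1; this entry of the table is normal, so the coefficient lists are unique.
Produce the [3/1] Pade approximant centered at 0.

The Pade approximant has numerator coefficients [32/27, -1261840/3206871, 14247136/28861839, -56886760/28861839]; denominator coefficients [1, -1272401/831411].

Taylor coefficients needed (expand at 0): a_0 = 32/27, a_1 = 2416/1701, a_2 = 31760/11907, a_3 = 175960/83349, a_4 = 50896040/15752961.
Write the denominator as Q(ζ) = 1 + q1*ζ. Requiring Q*f - P = O(ζ^5) with deg P <= 3 kills the coefficients of ζ^4..ζ^4 in Q*f:
  ζ^4: a_4 + q1*a_3 = 0, i.e. 50896040/15752961 + (175960/83349)*q1 = 0.
Solving this linear system: q1 = -1272401/831411.
The numerator is Q*f truncated at degree 3: P0 = a_0 = 32/27; P1 = a_1 + q1*a_0 = -1261840/3206871; P2 = a_2 + q1*a_1 = 14247136/28861839; P3 = a_3 + q1*a_2 = -56886760/28861839.


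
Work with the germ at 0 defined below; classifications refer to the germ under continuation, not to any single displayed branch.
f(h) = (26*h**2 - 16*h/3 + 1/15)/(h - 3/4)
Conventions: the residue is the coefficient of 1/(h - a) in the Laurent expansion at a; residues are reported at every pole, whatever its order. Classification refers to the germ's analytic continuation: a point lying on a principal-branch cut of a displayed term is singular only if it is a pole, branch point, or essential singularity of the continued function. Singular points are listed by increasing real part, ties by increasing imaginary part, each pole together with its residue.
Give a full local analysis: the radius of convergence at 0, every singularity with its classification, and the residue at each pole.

Radius of convergence at 0: 3/4.
At 3/4: a pole of order 1; residue 1283/120.

Denominator factor (h - 3/4): pole of order 1 at 3/4, modulus 3/4.
The radius of convergence is the smallest modulus among the singular points: 3/4.
At the order-1 pole 3/4 set g(h) = (h - (3/4))*f(h) = 26*h**2 - 16*h/3 + 1/15.
Simple pole: residue = g(a) at a = 3/4, which is 1283/120.


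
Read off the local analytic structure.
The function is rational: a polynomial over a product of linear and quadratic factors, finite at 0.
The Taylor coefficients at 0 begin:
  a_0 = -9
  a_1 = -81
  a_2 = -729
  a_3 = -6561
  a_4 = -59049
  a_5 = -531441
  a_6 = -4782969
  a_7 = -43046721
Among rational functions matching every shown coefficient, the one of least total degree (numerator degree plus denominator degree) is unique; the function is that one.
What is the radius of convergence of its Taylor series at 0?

No rational of total degree below 1 reproduces all 8 coefficients; solving the [0/1] Pade equations on them gives f(ψ) = 1/(ψ - 1/9), whose expansion matches every shown term.
Denominator factor (ψ - 1/9): pole of order 1 at 1/9, modulus 1/9.
The radius of convergence is the smallest modulus among the singular points: 1/9.

The radius of convergence is 1/9.


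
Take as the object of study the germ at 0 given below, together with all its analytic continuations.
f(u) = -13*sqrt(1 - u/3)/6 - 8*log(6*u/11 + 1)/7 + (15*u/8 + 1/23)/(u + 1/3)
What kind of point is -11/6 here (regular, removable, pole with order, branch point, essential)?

The term (-8/7)*log(1 - u/(-11/6)) has argument 1 - -11/6/(-11/6) = 0 at -11/6: a logarithmic (infinitely-sheeted) branch point; the remaining terms are analytic or single-valued there.

The point is a logarithmic branch point.


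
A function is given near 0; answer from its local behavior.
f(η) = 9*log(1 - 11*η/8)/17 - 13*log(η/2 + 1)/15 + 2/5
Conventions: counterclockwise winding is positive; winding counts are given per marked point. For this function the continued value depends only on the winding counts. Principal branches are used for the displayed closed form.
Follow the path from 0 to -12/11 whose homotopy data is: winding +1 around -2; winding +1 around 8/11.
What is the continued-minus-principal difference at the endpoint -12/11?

The rational part is single-valued and drops out of the difference; each branch term changes only by its own monodromy.
(9/17)*log(1 - η/(8/11)): each positive loop around 8/11 adds 2*pi*i to the log, so winding +1 contributes (9/17)*(1)*2*pi*i = (18/17)*pi*i.
(-13/15)*log(1 - η/(-2)): each positive loop around -2 adds 2*pi*i to the log, so winding +1 contributes (-13/15)*(1)*2*pi*i = -(26/15)*pi*i.
Summing the contributions at η = -12/11 gives -(172/255)*pi*i.

Continued minus principal equals -(172/255)*pi*i.


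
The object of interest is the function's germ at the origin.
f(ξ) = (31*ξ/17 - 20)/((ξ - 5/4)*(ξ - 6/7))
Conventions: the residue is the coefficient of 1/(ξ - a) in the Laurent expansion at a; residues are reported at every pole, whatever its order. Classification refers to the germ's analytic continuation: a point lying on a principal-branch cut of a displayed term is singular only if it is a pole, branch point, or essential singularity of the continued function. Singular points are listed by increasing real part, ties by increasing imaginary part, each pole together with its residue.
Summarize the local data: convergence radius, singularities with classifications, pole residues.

Denominator factor (ξ - 6/7): pole of order 1 at 6/7, modulus 6/7.
Denominator factor (ξ - 5/4): pole of order 1 at 5/4, modulus 5/4.
The radius of convergence is the smallest modulus among the singular points: 6/7.
At the order-1 pole 6/7 set g(ξ) = (ξ - (6/7))*f(ξ) = (31*ξ/17 - 20)/(ξ - 5/4).
Simple pole: residue = g(a) at a = 6/7, which is 8776/187.
At the order-1 pole 5/4 set g(ξ) = (ξ - (5/4))*f(ξ) = (31*ξ/17 - 20)/(ξ - 6/7).
Simple pole: residue = g(a) at a = 5/4, which is -8435/187.
List the singular points by increasing real part (a conjugate pair: the negative imaginary part first).

Radius of convergence at 0: 6/7.
At 6/7: a pole of order 1; residue 8776/187.
At 5/4: a pole of order 1; residue -8435/187.


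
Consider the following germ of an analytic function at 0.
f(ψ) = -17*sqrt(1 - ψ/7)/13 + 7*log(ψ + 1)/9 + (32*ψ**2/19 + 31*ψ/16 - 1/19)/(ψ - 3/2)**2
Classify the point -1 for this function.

The term (7/9)*log(1 - ψ/(-1)) has argument 1 - -1/(-1) = 0 at -1: a logarithmic (infinitely-sheeted) branch point; the remaining terms are analytic or single-valued there.

The point is a logarithmic branch point.


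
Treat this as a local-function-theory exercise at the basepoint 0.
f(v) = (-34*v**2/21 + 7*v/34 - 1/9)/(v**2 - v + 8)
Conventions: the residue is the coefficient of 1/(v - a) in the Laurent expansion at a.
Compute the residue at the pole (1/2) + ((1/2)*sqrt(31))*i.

The residue is (-1009/1428) - ((51985/132804)*sqrt(31))*i.

The factor v**2 - v + 8 splits as (v - a)(v - a') with a = (1/2) + ((1/2)*sqrt(31))*i, a' = (1/2) - ((1/2)*sqrt(31))*i. At the order-1 pole a set g(v) = (v - a)*f(v) = [-34*v**2/21 + 7*v/34 - 1/9] / (v - a').
Simple pole: residue = g(a) at a = (1/2) + ((1/2)*sqrt(31))*i, which is (-1009/1428) - ((51985/132804)*sqrt(31))*i.


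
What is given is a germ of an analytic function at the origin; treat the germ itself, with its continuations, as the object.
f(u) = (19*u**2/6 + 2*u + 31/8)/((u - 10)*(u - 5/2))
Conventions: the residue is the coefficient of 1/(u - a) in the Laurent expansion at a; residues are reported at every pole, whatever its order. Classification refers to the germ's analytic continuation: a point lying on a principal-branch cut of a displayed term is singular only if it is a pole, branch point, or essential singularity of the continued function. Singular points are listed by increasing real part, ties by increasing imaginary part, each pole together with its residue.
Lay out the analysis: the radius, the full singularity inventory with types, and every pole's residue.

Radius of convergence at 0: 5/2.
At 5/2: a pole of order 1; residue -172/45.
At 10: a pole of order 1; residue 8173/180.

Denominator factor (u - 5/2): pole of order 1 at 5/2, modulus 5/2.
Denominator factor (u - 10): pole of order 1 at 10, modulus 10.
The radius of convergence is the smallest modulus among the singular points: 5/2.
At the order-1 pole 5/2 set g(u) = (u - (5/2))*f(u) = (19*u**2/6 + 2*u + 31/8)/(u - 10).
Simple pole: residue = g(a) at a = 5/2, which is -172/45.
At the order-1 pole 10 set g(u) = (u - (10))*f(u) = (19*u**2/6 + 2*u + 31/8)/(u - 5/2).
Simple pole: residue = g(a) at a = 10, which is 8173/180.
List the singular points by increasing real part (a conjugate pair: the negative imaginary part first).


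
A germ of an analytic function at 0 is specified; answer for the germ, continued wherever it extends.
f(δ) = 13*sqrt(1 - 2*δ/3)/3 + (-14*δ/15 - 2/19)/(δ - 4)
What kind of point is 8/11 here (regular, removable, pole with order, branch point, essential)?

Denominator factors: δ - 4 = -36/11 at δ = 8/11 — none vanishes.
Branch term sqrt(1 - δ/(3/2)): argument at 8/11 is 17/33, nonzero, so 8/11 is not its branch point (a point on a principal cut is still regular for the continued germ).
So the germ continues analytically to 8/11.

The point is a regular point.


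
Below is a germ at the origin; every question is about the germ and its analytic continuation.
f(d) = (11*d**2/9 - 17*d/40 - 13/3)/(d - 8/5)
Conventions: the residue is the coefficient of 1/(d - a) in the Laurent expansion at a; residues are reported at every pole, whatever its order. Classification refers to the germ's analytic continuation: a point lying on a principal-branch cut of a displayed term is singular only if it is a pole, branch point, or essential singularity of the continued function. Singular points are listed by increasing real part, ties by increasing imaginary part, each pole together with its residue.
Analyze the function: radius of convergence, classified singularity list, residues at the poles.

Radius of convergence at 0: 8/5.
At 8/5: a pole of order 1; residue -424/225.

Denominator factor (d - 8/5): pole of order 1 at 8/5, modulus 8/5.
The radius of convergence is the smallest modulus among the singular points: 8/5.
At the order-1 pole 8/5 set g(d) = (d - (8/5))*f(d) = 11*d**2/9 - 17*d/40 - 13/3.
Simple pole: residue = g(a) at a = 8/5, which is -424/225.


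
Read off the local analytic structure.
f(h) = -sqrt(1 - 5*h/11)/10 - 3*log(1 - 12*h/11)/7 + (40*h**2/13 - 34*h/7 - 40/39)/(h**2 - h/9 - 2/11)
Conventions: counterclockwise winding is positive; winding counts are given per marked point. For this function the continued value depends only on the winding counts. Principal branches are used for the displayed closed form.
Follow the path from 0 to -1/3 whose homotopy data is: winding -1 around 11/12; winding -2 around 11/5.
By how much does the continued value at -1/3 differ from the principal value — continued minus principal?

The rational part is single-valued and drops out of the difference; each branch term changes only by its own monodromy.
(-1/10)*sqrt(1 - h/(11/5)): winding -2 is even, the square root returns to the same sheet, contribution 0.
(-3/7)*log(1 - h/(11/12)): each positive loop around 11/12 adds 2*pi*i to the log, so winding -1 contributes (-3/7)*(-1)*2*pi*i = (6/7)*pi*i.
Summing the contributions at h = -1/3 gives (6/7)*pi*i.

Continued minus principal equals (6/7)*pi*i.
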